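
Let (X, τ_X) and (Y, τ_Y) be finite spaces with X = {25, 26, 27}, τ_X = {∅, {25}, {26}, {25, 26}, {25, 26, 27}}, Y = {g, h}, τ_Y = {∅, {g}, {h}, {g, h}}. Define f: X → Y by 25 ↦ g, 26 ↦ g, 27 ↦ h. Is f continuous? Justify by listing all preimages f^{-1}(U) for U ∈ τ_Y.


f is NOT continuous.

Compute f^{-1}(U) for each U ∈ τ_Y:
  U = ∅: f^{-1}(U) = ∅ ∈ τ_X ✓.
  U = {g}: f^{-1}(U) = {25, 26} ∈ τ_X ✓.
  U = {h}: f^{-1}(U) = {27} ∉ τ_X ✗.
  U = {g, h}: f^{-1}(U) = {25, 26, 27} ∈ τ_X ✓.
Found U = {h} with f^{-1}(U) = {27} not in τ_X. Therefore f is NOT continuous.


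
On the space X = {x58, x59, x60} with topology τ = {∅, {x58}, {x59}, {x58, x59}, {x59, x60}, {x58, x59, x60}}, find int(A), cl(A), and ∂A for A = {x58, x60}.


int(A) = {x58}, cl(A) = {x58, x60}, ∂A = {x60}.

Closed sets in (X, τ) are complements of opens:
  closed(X, τ) = {∅, {x58}, {x60}, {x58, x60}, {x59, x60}, {x58, x59, x60}}.
int(A) = ⋃ {U ∈ τ : U ⊆ A}. Opens contained in A: ∅, {x58}.
Taking the union of these: int(A) = {x58}.
cl(A) = ⋂ {C closed : A ⊆ C}. Closed sets containing A: {x58, x60}, {x58, x59, x60}.
Intersecting these: cl(A) = {x58, x60}.
∂A = cl(A) ∖ int(A) = {x58, x60} ∖ {x58} = {x60}.


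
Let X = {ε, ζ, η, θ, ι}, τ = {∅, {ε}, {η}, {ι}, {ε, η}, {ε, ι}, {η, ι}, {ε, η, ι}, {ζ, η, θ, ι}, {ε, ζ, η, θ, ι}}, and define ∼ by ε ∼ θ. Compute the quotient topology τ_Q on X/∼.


X/∼ = {[ε=θ], [ζ], [η], [ι]}; |τ_Q| = 5.

Equivalence classes: [ε=θ], [ζ], [η], [ι].
Quotient map π: X → X/∼ sends ε ↦ [ε=θ], ζ ↦ [ζ], η ↦ [η], θ ↦ [ε=θ], ι ↦ [ι].
For each subset V ⊆ X/∼, compute π^{-1}(V) ⊆ X and check whether π^{-1}(V) ∈ τ. V is open in τ_Q iff π^{-1}(V) ∈ τ.
  V = {}: π^{-1}(V) = ∅ ∈ τ ✓.
  V = {[ε=θ]}: π^{-1}(V) = {ε, θ} ∉ τ ✗.
  V = {[ζ]}: π^{-1}(V) = {ζ} ∉ τ ✗.
  V = {[ε=θ], [ζ]}: π^{-1}(V) = {ε, ζ, θ} ∉ τ ✗.
  V = {[η]}: π^{-1}(V) = {η} ∈ τ ✓.
  V = {[ε=θ], [η]}: π^{-1}(V) = {ε, η, θ} ∉ τ ✗.
  V = {[ζ], [η]}: π^{-1}(V) = {ζ, η} ∉ τ ✗.
  V = {[ε=θ], [ζ], [η]}: π^{-1}(V) = {ε, ζ, η, θ} ∉ τ ✗.
  V = {[ι]}: π^{-1}(V) = {ι} ∈ τ ✓.
  V = {[ε=θ], [ι]}: π^{-1}(V) = {ε, θ, ι} ∉ τ ✗.
  V = {[ζ], [ι]}: π^{-1}(V) = {ζ, ι} ∉ τ ✗.
  V = {[ε=θ], [ζ], [ι]}: π^{-1}(V) = {ε, ζ, θ, ι} ∉ τ ✗.
  V = {[η], [ι]}: π^{-1}(V) = {η, ι} ∈ τ ✓.
  V = {[ε=θ], [η], [ι]}: π^{-1}(V) = {ε, η, θ, ι} ∉ τ ✗.
  V = {[ζ], [η], [ι]}: π^{-1}(V) = {ζ, η, ι} ∉ τ ✗.
  V = {[ε=θ], [ζ], [η], [ι]}: π^{-1}(V) = {ε, ζ, η, θ, ι} ∈ τ ✓.
Open sets in the quotient: τ_Q = {{}, {[η]}, {[ι]}, {[η], [ι]}, {[ε=θ], [ζ], [η], [ι]}} (5 elements).


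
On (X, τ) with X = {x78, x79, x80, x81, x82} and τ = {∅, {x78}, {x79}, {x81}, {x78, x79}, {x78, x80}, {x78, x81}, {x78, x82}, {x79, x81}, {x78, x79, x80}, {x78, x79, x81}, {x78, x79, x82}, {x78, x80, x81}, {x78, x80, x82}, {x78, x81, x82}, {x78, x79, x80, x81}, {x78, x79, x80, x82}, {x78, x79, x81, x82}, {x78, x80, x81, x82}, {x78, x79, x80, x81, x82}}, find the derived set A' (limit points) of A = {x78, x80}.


A' = {x80, x82}

For each x ∈ X, list the open sets U ∈ τ with x ∈ U, then check whether U ∩ (A ∖ {x}) ≠ ∅ for every such U.
  x = x78: open {x78} ∋ x has {x78} ∩ (A ∖ {x78}) = ∅, so x is NOT a limit point.
  x = x79: open {x79} ∋ x has {x79} ∩ (A ∖ {x79}) = ∅, so x is NOT a limit point.
  x = x80: opens ∋ x are {x78, x80}, {x78, x79, x80}, {x78, x80, x81}, {x78, x80, x82}, {x78, x79, x80, x81}, {x78, x79, x80, x82}, {x78, x80, x81, x82}, {x78, x79, x80, x81, x82}; each meets A ∖ {x80}, so x IS a limit point.
  x = x81: open {x81} ∋ x has {x81} ∩ (A ∖ {x81}) = ∅, so x is NOT a limit point.
  x = x82: opens ∋ x are {x78, x82}, {x78, x79, x82}, {x78, x80, x82}, {x78, x81, x82}, {x78, x79, x80, x82}, {x78, x79, x81, x82}, {x78, x80, x81, x82}, {x78, x79, x80, x81, x82}; each meets A ∖ {x82}, so x IS a limit point.
Collecting: A' = {x80, x82}.


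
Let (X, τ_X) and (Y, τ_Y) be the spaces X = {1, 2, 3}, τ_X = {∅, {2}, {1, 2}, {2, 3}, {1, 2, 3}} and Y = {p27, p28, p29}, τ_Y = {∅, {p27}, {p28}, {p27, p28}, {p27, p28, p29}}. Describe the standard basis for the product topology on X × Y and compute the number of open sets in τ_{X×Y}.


Basis B = {∅ × ∅, {2} × {p27}, {2} × {p28}, {1, 2} × {p27}, {1, 2} × {p28}, {2} × {p27, p28}, {2, 3} × {p27}, {2, 3} × {p28}, {1, 2, 3} × {p27}, {1, 2, 3} × {p28}, {2} × {p27, p28, p29}, {1, 2} × {p27, p28}, {2, 3} × {p27, p28}, {1, 2} × {p27, p28, p29}, {1, 2, 3} × {p27, p28}, {2, 3} × {p27, p28, p29}, {1, 2, 3} × {p27, p28, p29}}; |τ_{X×Y}| = 50.

Enumerate products U × V with U ∈ τ_X, V ∈ τ_Y (deduplicated):
  ∅ × ∅ = {} (∅)
  {2} × {p27} = {(2,p27)}
  {2} × {p28} = {(2,p28)}
  {1, 2} × {p27} = {(1,p27), (2,p27)}
  {1, 2} × {p28} = {(1,p28), (2,p28)}
  {2} × {p27, p28} = {(2,p27), (2,p28)}
  {2, 3} × {p27} = {(2,p27), (3,p27)}
  {2, 3} × {p28} = {(2,p28), (3,p28)}
  {1, 2, 3} × {p27} = {(1,p27), (2,p27), (3,p27)}
  {1, 2, 3} × {p28} = {(1,p28), (2,p28), (3,p28)}
  {2} × {p27, p28, p29} = {(2,p27), (2,p28), (2,p29)}
  {1, 2} × {p27, p28} = {(1,p27), (1,p28), (2,p27), (2,p28)}
  {2, 3} × {p27, p28} = {(2,p27), (2,p28), (3,p27), (3,p28)}
  {1, 2} × {p27, p28, p29} = {(1,p27), (1,p28), (1,p29), (2,p27), (2,p28), (2,p29)}
  {1, 2, 3} × {p27, p28} = {(1,p27), (1,p28), (2,p27), (2,p28), (3,p27), (3,p28)}
  {2, 3} × {p27, p28, p29} = {(2,p27), (2,p28), (2,p29), (3,p27), (3,p28), (3,p29)}
  {1, 2, 3} × {p27, p28, p29} = {(1,p27), (1,p28), (1,p29), (2,p27), (2,p28), (2,p29), (3,p27), (3,p28), (3,p29)}
These 17 distinct sets form the basis B.
Close under arbitrary unions to get τ_{X×Y}; counting gives |τ_{X×Y}| = 50.


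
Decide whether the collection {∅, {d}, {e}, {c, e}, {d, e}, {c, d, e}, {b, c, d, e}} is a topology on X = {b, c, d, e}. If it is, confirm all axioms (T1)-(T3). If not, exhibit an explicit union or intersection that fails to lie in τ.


τ IS a topology on X.

Axiom (T1): ∅ ∈ τ? Yes; X ∈ τ? Yes.
Axiom (T2/T3): check pairwise unions and intersections of members of τ.
All pairwise intersections and unions checked — each lies in τ. Therefore τ satisfies (T1), (T2), (T3): it IS a topology on X.


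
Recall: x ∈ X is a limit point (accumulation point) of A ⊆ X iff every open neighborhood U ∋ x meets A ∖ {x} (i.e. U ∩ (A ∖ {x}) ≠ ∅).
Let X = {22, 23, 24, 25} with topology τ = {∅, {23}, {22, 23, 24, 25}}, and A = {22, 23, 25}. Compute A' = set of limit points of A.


A' = {22, 24, 25}

For each x ∈ X, list the open sets U ∈ τ with x ∈ U, then check whether U ∩ (A ∖ {x}) ≠ ∅ for every such U.
  x = 22: opens ∋ x are {22, 23, 24, 25}; each meets A ∖ {22}, so x IS a limit point.
  x = 23: open {23} ∋ x has {23} ∩ (A ∖ {23}) = ∅, so x is NOT a limit point.
  x = 24: opens ∋ x are {22, 23, 24, 25}; each meets A ∖ {24}, so x IS a limit point.
  x = 25: opens ∋ x are {22, 23, 24, 25}; each meets A ∖ {25}, so x IS a limit point.
Collecting: A' = {22, 24, 25}.


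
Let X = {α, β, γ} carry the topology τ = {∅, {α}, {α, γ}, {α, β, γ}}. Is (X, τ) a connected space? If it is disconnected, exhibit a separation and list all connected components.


(X, τ) is connected.

Find clopen sets (U ∈ τ with X ∖ U ∈ τ):
  U = ∅, X ∖ U = {α, β, γ} — both open, so U is clopen.
  U = {α, β, γ}, X ∖ U = ∅ — both open, so U is clopen.
Only trivial clopens (∅ and X) exist, so (X, τ) is connected.
Compute connected components by grouping points that agree on all clopens:
  component: {α, β, γ}


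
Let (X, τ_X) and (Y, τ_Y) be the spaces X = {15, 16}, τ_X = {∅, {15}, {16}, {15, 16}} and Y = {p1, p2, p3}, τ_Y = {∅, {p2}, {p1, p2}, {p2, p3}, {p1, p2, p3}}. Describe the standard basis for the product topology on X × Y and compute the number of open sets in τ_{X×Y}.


Basis B = {∅ × ∅, {15} × {p2}, {16} × {p2}, {15} × {p1, p2}, {15} × {p2, p3}, {15, 16} × {p2}, {16} × {p1, p2}, {16} × {p2, p3}, {15} × {p1, p2, p3}, {16} × {p1, p2, p3}, {15, 16} × {p1, p2}, {15, 16} × {p2, p3}, {15, 16} × {p1, p2, p3}}; |τ_{X×Y}| = 25.

Enumerate products U × V with U ∈ τ_X, V ∈ τ_Y (deduplicated):
  ∅ × ∅ = {} (∅)
  {15} × {p2} = {(15,p2)}
  {16} × {p2} = {(16,p2)}
  {15} × {p1, p2} = {(15,p1), (15,p2)}
  {15} × {p2, p3} = {(15,p2), (15,p3)}
  {15, 16} × {p2} = {(15,p2), (16,p2)}
  {16} × {p1, p2} = {(16,p1), (16,p2)}
  {16} × {p2, p3} = {(16,p2), (16,p3)}
  {15} × {p1, p2, p3} = {(15,p1), (15,p2), (15,p3)}
  {16} × {p1, p2, p3} = {(16,p1), (16,p2), (16,p3)}
  {15, 16} × {p1, p2} = {(15,p1), (15,p2), (16,p1), (16,p2)}
  {15, 16} × {p2, p3} = {(15,p2), (15,p3), (16,p2), (16,p3)}
  {15, 16} × {p1, p2, p3} = {(15,p1), (15,p2), (15,p3), (16,p1), (16,p2), (16,p3)}
These 13 distinct sets form the basis B.
Close under arbitrary unions to get τ_{X×Y}; counting gives |τ_{X×Y}| = 25.


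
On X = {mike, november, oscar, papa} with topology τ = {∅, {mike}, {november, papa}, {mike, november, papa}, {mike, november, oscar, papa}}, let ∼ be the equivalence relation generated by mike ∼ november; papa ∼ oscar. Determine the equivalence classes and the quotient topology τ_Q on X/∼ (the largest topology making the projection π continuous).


X/∼ = {[mike=november], [oscar=papa]}; |τ_Q| = 2.

Equivalence classes: [mike=november], [oscar=papa].
Quotient map π: X → X/∼ sends mike ↦ [mike=november], november ↦ [mike=november], oscar ↦ [oscar=papa], papa ↦ [oscar=papa].
For each subset V ⊆ X/∼, compute π^{-1}(V) ⊆ X and check whether π^{-1}(V) ∈ τ. V is open in τ_Q iff π^{-1}(V) ∈ τ.
  V = {}: π^{-1}(V) = ∅ ∈ τ ✓.
  V = {[mike=november]}: π^{-1}(V) = {mike, november} ∉ τ ✗.
  V = {[oscar=papa]}: π^{-1}(V) = {oscar, papa} ∉ τ ✗.
  V = {[mike=november], [oscar=papa]}: π^{-1}(V) = {mike, november, oscar, papa} ∈ τ ✓.
Open sets in the quotient: τ_Q = {{}, {[mike=november], [oscar=papa]}} (2 elements).


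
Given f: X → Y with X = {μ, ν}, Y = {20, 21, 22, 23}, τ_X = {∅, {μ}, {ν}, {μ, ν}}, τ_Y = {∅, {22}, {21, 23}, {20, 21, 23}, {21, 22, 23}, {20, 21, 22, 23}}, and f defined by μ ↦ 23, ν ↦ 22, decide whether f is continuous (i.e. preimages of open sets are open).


f IS continuous.

Compute f^{-1}(U) for each U ∈ τ_Y:
  U = ∅: f^{-1}(U) = ∅ ∈ τ_X ✓.
  U = {22}: f^{-1}(U) = {ν} ∈ τ_X ✓.
  U = {21, 23}: f^{-1}(U) = {μ} ∈ τ_X ✓.
  U = {20, 21, 23}: f^{-1}(U) = {μ} ∈ τ_X ✓.
  U = {21, 22, 23}: f^{-1}(U) = {μ, ν} ∈ τ_X ✓.
  U = {20, 21, 22, 23}: f^{-1}(U) = {μ, ν} ∈ τ_X ✓.
Every preimage lies in τ_X, so f IS continuous.


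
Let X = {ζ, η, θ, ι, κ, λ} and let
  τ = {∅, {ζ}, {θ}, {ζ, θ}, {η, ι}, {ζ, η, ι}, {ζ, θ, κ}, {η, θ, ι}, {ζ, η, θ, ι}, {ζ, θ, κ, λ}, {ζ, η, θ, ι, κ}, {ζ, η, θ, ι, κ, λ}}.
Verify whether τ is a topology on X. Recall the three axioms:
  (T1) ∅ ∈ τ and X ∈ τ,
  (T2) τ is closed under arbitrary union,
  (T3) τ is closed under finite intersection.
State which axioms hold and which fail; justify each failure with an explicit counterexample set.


τ IS a topology on X.

Axiom (T1): ∅ ∈ τ? Yes; X ∈ τ? Yes.
Axiom (T2/T3): check pairwise unions and intersections of members of τ.
All pairwise intersections and unions checked — each lies in τ. Therefore τ satisfies (T1), (T2), (T3): it IS a topology on X.


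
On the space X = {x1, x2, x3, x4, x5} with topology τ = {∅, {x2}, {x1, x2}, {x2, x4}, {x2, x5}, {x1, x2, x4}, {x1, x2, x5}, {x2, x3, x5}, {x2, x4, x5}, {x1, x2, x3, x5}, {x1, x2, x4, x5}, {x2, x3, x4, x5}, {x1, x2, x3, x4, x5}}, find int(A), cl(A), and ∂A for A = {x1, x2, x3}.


int(A) = {x1, x2}, cl(A) = {x1, x2, x3, x4, x5}, ∂A = {x3, x4, x5}.

Closed sets in (X, τ) are complements of opens:
  closed(X, τ) = {∅, {x1}, {x3}, {x4}, {x1, x3}, {x1, x4}, {x3, x4}, {x3, x5}, {x1, x3, x4}, {x1, x3, x5}, {x3, x4, x5}, {x1, x3, x4, x5}, {x1, x2, x3, x4, x5}}.
int(A) = ⋃ {U ∈ τ : U ⊆ A}. Opens contained in A: ∅, {x2}, {x1, x2}.
Taking the union of these: int(A) = {x1, x2}.
cl(A) = ⋂ {C closed : A ⊆ C}. Closed sets containing A: {x1, x2, x3, x4, x5}.
Intersecting these: cl(A) = {x1, x2, x3, x4, x5}.
∂A = cl(A) ∖ int(A) = {x1, x2, x3, x4, x5} ∖ {x1, x2} = {x3, x4, x5}.


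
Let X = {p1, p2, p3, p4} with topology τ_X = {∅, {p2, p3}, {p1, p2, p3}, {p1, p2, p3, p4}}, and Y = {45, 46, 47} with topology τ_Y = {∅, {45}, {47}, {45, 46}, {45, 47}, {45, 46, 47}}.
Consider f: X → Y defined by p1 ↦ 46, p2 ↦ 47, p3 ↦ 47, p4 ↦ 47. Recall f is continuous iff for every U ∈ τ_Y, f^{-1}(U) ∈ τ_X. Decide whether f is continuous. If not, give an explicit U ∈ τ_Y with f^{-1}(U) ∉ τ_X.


f is NOT continuous.

Compute f^{-1}(U) for each U ∈ τ_Y:
  U = ∅: f^{-1}(U) = ∅ ∈ τ_X ✓.
  U = {45}: f^{-1}(U) = ∅ ∈ τ_X ✓.
  U = {47}: f^{-1}(U) = {p2, p3, p4} ∉ τ_X ✗.
  U = {45, 46}: f^{-1}(U) = {p1} ∉ τ_X ✗.
  U = {45, 47}: f^{-1}(U) = {p2, p3, p4} ∉ τ_X ✗.
  U = {45, 46, 47}: f^{-1}(U) = {p1, p2, p3, p4} ∈ τ_X ✓.
Found U = {47} with f^{-1}(U) = {p2, p3, p4} not in τ_X. Therefore f is NOT continuous.


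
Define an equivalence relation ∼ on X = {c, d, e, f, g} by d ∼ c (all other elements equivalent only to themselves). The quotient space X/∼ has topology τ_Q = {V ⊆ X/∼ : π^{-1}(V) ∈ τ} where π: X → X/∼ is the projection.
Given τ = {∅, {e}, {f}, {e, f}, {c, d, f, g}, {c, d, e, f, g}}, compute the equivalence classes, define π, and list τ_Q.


X/∼ = {[c=d], [e], [f], [g]}; |τ_Q| = 6.

Equivalence classes: [c=d], [e], [f], [g].
Quotient map π: X → X/∼ sends c ↦ [c=d], d ↦ [c=d], e ↦ [e], f ↦ [f], g ↦ [g].
For each subset V ⊆ X/∼, compute π^{-1}(V) ⊆ X and check whether π^{-1}(V) ∈ τ. V is open in τ_Q iff π^{-1}(V) ∈ τ.
  V = {}: π^{-1}(V) = ∅ ∈ τ ✓.
  V = {[c=d]}: π^{-1}(V) = {c, d} ∉ τ ✗.
  V = {[e]}: π^{-1}(V) = {e} ∈ τ ✓.
  V = {[c=d], [e]}: π^{-1}(V) = {c, d, e} ∉ τ ✗.
  V = {[f]}: π^{-1}(V) = {f} ∈ τ ✓.
  V = {[c=d], [f]}: π^{-1}(V) = {c, d, f} ∉ τ ✗.
  V = {[e], [f]}: π^{-1}(V) = {e, f} ∈ τ ✓.
  V = {[c=d], [e], [f]}: π^{-1}(V) = {c, d, e, f} ∉ τ ✗.
  V = {[g]}: π^{-1}(V) = {g} ∉ τ ✗.
  V = {[c=d], [g]}: π^{-1}(V) = {c, d, g} ∉ τ ✗.
  V = {[e], [g]}: π^{-1}(V) = {e, g} ∉ τ ✗.
  V = {[c=d], [e], [g]}: π^{-1}(V) = {c, d, e, g} ∉ τ ✗.
  V = {[f], [g]}: π^{-1}(V) = {f, g} ∉ τ ✗.
  V = {[c=d], [f], [g]}: π^{-1}(V) = {c, d, f, g} ∈ τ ✓.
  V = {[e], [f], [g]}: π^{-1}(V) = {e, f, g} ∉ τ ✗.
  V = {[c=d], [e], [f], [g]}: π^{-1}(V) = {c, d, e, f, g} ∈ τ ✓.
Open sets in the quotient: τ_Q = {{}, {[e]}, {[f]}, {[e], [f]}, {[c=d], [f], [g]}, {[c=d], [e], [f], [g]}} (6 elements).


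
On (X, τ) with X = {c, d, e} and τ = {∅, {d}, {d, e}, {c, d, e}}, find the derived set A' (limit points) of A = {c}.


A' = ∅

For each x ∈ X, list the open sets U ∈ τ with x ∈ U, then check whether U ∩ (A ∖ {x}) ≠ ∅ for every such U.
  x = c: open {c, d, e} ∋ x has {c, d, e} ∩ (A ∖ {c}) = ∅, so x is NOT a limit point.
  x = d: open {d} ∋ x has {d} ∩ (A ∖ {d}) = ∅, so x is NOT a limit point.
  x = e: open {d, e} ∋ x has {d, e} ∩ (A ∖ {e}) = ∅, so x is NOT a limit point.
Collecting: A' = ∅.


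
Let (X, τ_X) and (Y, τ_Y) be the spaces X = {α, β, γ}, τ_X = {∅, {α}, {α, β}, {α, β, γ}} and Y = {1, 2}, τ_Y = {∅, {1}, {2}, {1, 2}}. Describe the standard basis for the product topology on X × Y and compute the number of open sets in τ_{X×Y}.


Basis B = {∅ × ∅, {α} × {1}, {α} × {2}, {α} × {1, 2}, {α, β} × {1}, {α, β} × {2}, {α, β, γ} × {1}, {α, β, γ} × {2}, {α, β} × {1, 2}, {α, β, γ} × {1, 2}}; |τ_{X×Y}| = 16.

Enumerate products U × V with U ∈ τ_X, V ∈ τ_Y (deduplicated):
  ∅ × ∅ = {} (∅)
  {α} × {1} = {(α,1)}
  {α} × {2} = {(α,2)}
  {α} × {1, 2} = {(α,1), (α,2)}
  {α, β} × {1} = {(α,1), (β,1)}
  {α, β} × {2} = {(α,2), (β,2)}
  {α, β, γ} × {1} = {(α,1), (β,1), (γ,1)}
  {α, β, γ} × {2} = {(α,2), (β,2), (γ,2)}
  {α, β} × {1, 2} = {(α,1), (α,2), (β,1), (β,2)}
  {α, β, γ} × {1, 2} = {(α,1), (α,2), (β,1), (β,2), (γ,1), (γ,2)}
These 10 distinct sets form the basis B.
Close under arbitrary unions to get τ_{X×Y}; counting gives |τ_{X×Y}| = 16.


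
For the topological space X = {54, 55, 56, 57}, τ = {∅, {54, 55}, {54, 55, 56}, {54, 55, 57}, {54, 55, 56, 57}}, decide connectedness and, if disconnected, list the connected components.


(X, τ) is connected.

Find clopen sets (U ∈ τ with X ∖ U ∈ τ):
  U = ∅, X ∖ U = {54, 55, 56, 57} — both open, so U is clopen.
  U = {54, 55, 56, 57}, X ∖ U = ∅ — both open, so U is clopen.
Only trivial clopens (∅ and X) exist, so (X, τ) is connected.
Compute connected components by grouping points that agree on all clopens:
  component: {54, 55, 56, 57}


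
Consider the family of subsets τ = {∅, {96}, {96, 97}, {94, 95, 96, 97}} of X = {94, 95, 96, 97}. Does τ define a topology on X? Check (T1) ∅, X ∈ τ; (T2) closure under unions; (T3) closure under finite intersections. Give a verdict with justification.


τ IS a topology on X.

Axiom (T1): ∅ ∈ τ? Yes; X ∈ τ? Yes.
Axiom (T2/T3): check pairwise unions and intersections of members of τ.
All pairwise intersections and unions checked — each lies in τ. Therefore τ satisfies (T1), (T2), (T3): it IS a topology on X.


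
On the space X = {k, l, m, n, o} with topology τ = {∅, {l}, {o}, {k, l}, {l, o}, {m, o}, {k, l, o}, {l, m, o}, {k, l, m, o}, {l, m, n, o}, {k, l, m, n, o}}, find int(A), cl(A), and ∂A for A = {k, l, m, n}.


int(A) = {k, l}, cl(A) = {k, l, m, n}, ∂A = {m, n}.

Closed sets in (X, τ) are complements of opens:
  closed(X, τ) = {∅, {k}, {n}, {k, n}, {m, n}, {k, l, n}, {k, m, n}, {m, n, o}, {k, l, m, n}, {k, m, n, o}, {k, l, m, n, o}}.
int(A) = ⋃ {U ∈ τ : U ⊆ A}. Opens contained in A: ∅, {l}, {k, l}.
Taking the union of these: int(A) = {k, l}.
cl(A) = ⋂ {C closed : A ⊆ C}. Closed sets containing A: {k, l, m, n}, {k, l, m, n, o}.
Intersecting these: cl(A) = {k, l, m, n}.
∂A = cl(A) ∖ int(A) = {k, l, m, n} ∖ {k, l} = {m, n}.


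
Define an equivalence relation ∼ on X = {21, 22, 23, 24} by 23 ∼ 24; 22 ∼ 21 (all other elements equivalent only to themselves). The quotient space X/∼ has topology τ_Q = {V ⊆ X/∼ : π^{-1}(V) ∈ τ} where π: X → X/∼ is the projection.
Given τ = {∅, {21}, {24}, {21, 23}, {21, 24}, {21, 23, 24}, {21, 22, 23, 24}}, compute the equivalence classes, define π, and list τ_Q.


X/∼ = {[21=22], [23=24]}; |τ_Q| = 2.

Equivalence classes: [21=22], [23=24].
Quotient map π: X → X/∼ sends 21 ↦ [21=22], 22 ↦ [21=22], 23 ↦ [23=24], 24 ↦ [23=24].
For each subset V ⊆ X/∼, compute π^{-1}(V) ⊆ X and check whether π^{-1}(V) ∈ τ. V is open in τ_Q iff π^{-1}(V) ∈ τ.
  V = {}: π^{-1}(V) = ∅ ∈ τ ✓.
  V = {[21=22]}: π^{-1}(V) = {21, 22} ∉ τ ✗.
  V = {[23=24]}: π^{-1}(V) = {23, 24} ∉ τ ✗.
  V = {[21=22], [23=24]}: π^{-1}(V) = {21, 22, 23, 24} ∈ τ ✓.
Open sets in the quotient: τ_Q = {{}, {[21=22], [23=24]}} (2 elements).


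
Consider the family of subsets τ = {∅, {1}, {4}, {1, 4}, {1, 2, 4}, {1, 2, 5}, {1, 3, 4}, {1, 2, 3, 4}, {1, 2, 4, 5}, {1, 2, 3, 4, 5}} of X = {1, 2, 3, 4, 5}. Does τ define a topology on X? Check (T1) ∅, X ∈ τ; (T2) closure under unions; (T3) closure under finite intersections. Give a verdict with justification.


τ is NOT a topology on X.

Axiom (T1): ∅ ∈ τ? Yes; X ∈ τ? Yes.
Axiom (T2/T3): check pairwise unions and intersections of members of τ.
Counterexample for (T3): {1, 2, 4} ∩ {1, 2, 5} = {1, 2} ∉ τ. Therefore τ is NOT a topology.


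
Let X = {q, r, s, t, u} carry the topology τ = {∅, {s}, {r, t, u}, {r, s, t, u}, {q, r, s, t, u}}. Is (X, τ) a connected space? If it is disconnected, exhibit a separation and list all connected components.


(X, τ) is connected.

Find clopen sets (U ∈ τ with X ∖ U ∈ τ):
  U = ∅, X ∖ U = {q, r, s, t, u} — both open, so U is clopen.
  U = {q, r, s, t, u}, X ∖ U = ∅ — both open, so U is clopen.
Only trivial clopens (∅ and X) exist, so (X, τ) is connected.
Compute connected components by grouping points that agree on all clopens:
  component: {q, r, s, t, u}


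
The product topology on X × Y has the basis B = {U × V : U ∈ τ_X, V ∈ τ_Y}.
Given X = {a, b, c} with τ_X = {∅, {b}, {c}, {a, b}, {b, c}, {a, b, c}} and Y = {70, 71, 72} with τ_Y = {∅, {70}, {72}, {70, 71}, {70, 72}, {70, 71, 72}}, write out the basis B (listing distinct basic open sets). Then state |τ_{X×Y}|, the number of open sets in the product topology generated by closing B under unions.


Basis B = {∅ × ∅, {b} × {70}, {b} × {72}, {c} × {70}, {c} × {72}, {a, b} × {70}, {a, b} × {72}, {b} × {70, 71}, {b} × {70, 72}, {b, c} × {70}, {b, c} × {72}, {c} × {70, 71}, {c} × {70, 72}, {a, b, c} × {70}, {a, b, c} × {72}, {b} × {70, 71, 72}, {c} × {70, 71, 72}, {a, b} × {70, 71}, {a, b} × {70, 72}, {b, c} × {70, 71}, {b, c} × {70, 72}, {a, b} × {70, 71, 72}, {a, b, c} × {70, 71}, {a, b, c} × {70, 72}, {b, c} × {70, 71, 72}, {a, b, c} × {70, 71, 72}}; |τ_{X×Y}| = 108.

Enumerate products U × V with U ∈ τ_X, V ∈ τ_Y (deduplicated):
  ∅ × ∅ = {} (∅)
  {b} × {70} = {(b,70)}
  {b} × {72} = {(b,72)}
  {c} × {70} = {(c,70)}
  {c} × {72} = {(c,72)}
  {a, b} × {70} = {(a,70), (b,70)}
  {a, b} × {72} = {(a,72), (b,72)}
  {b} × {70, 71} = {(b,70), (b,71)}
  {b} × {70, 72} = {(b,70), (b,72)}
  {b, c} × {70} = {(b,70), (c,70)}
  {b, c} × {72} = {(b,72), (c,72)}
  {c} × {70, 71} = {(c,70), (c,71)}
  {c} × {70, 72} = {(c,70), (c,72)}
  {a, b, c} × {70} = {(a,70), (b,70), (c,70)}
  {a, b, c} × {72} = {(a,72), (b,72), (c,72)}
  {b} × {70, 71, 72} = {(b,70), (b,71), (b,72)}
  {c} × {70, 71, 72} = {(c,70), (c,71), (c,72)}
  {a, b} × {70, 71} = {(a,70), (a,71), (b,70), (b,71)}
  {a, b} × {70, 72} = {(a,70), (a,72), (b,70), (b,72)}
  {b, c} × {70, 71} = {(b,70), (b,71), (c,70), (c,71)}
  {b, c} × {70, 72} = {(b,70), (b,72), (c,70), (c,72)}
  {a, b} × {70, 71, 72} = {(a,70), (a,71), (a,72), (b,70), (b,71), (b,72)}
  {a, b, c} × {70, 71} = {(a,70), (a,71), (b,70), (b,71), (c,70), (c,71)}
  {a, b, c} × {70, 72} = {(a,70), (a,72), (b,70), (b,72), (c,70), (c,72)}
  {b, c} × {70, 71, 72} = {(b,70), (b,71), (b,72), (c,70), (c,71), (c,72)}
  {a, b, c} × {70, 71, 72} = {(a,70), (a,71), (a,72), (b,70), (b,71), (b,72), (c,70), (c,71), (c,72)}
These 26 distinct sets form the basis B.
Close under arbitrary unions to get τ_{X×Y}; counting gives |τ_{X×Y}| = 108.


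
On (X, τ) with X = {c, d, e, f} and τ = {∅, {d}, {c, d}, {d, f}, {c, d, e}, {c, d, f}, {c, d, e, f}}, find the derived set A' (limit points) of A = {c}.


A' = {e}

For each x ∈ X, list the open sets U ∈ τ with x ∈ U, then check whether U ∩ (A ∖ {x}) ≠ ∅ for every such U.
  x = c: open {c, d} ∋ x has {c, d} ∩ (A ∖ {c}) = ∅, so x is NOT a limit point.
  x = d: open {d} ∋ x has {d} ∩ (A ∖ {d}) = ∅, so x is NOT a limit point.
  x = e: opens ∋ x are {c, d, e}, {c, d, e, f}; each meets A ∖ {e}, so x IS a limit point.
  x = f: open {d, f} ∋ x has {d, f} ∩ (A ∖ {f}) = ∅, so x is NOT a limit point.
Collecting: A' = {e}.


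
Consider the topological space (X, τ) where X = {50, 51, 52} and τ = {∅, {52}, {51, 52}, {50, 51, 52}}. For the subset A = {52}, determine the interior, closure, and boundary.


int(A) = {52}, cl(A) = {50, 51, 52}, ∂A = {50, 51}.

Closed sets in (X, τ) are complements of opens:
  closed(X, τ) = {∅, {50}, {50, 51}, {50, 51, 52}}.
int(A) = ⋃ {U ∈ τ : U ⊆ A}. Opens contained in A: ∅, {52}.
Taking the union of these: int(A) = {52}.
cl(A) = ⋂ {C closed : A ⊆ C}. Closed sets containing A: {50, 51, 52}.
Intersecting these: cl(A) = {50, 51, 52}.
∂A = cl(A) ∖ int(A) = {50, 51, 52} ∖ {52} = {50, 51}.


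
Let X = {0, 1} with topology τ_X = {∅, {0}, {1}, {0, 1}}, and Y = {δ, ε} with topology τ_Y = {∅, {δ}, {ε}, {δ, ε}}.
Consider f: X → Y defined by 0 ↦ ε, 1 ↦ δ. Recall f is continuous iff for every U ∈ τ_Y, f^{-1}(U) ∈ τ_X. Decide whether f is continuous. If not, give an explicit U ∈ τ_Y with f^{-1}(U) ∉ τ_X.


f IS continuous.

Compute f^{-1}(U) for each U ∈ τ_Y:
  U = ∅: f^{-1}(U) = ∅ ∈ τ_X ✓.
  U = {δ}: f^{-1}(U) = {1} ∈ τ_X ✓.
  U = {ε}: f^{-1}(U) = {0} ∈ τ_X ✓.
  U = {δ, ε}: f^{-1}(U) = {0, 1} ∈ τ_X ✓.
Every preimage lies in τ_X, so f IS continuous.


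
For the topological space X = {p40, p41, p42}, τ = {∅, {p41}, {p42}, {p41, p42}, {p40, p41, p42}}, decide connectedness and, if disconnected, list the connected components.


(X, τ) is connected.

Find clopen sets (U ∈ τ with X ∖ U ∈ τ):
  U = ∅, X ∖ U = {p40, p41, p42} — both open, so U is clopen.
  U = {p40, p41, p42}, X ∖ U = ∅ — both open, so U is clopen.
Only trivial clopens (∅ and X) exist, so (X, τ) is connected.
Compute connected components by grouping points that agree on all clopens:
  component: {p40, p41, p42}


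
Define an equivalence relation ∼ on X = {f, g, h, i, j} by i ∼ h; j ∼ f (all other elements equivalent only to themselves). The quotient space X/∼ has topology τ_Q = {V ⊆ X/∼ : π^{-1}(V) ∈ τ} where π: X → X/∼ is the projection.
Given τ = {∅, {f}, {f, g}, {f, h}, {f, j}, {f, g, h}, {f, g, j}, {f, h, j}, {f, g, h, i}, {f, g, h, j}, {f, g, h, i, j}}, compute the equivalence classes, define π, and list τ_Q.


X/∼ = {[f=j], [g], [h=i]}; |τ_Q| = 4.

Equivalence classes: [f=j], [g], [h=i].
Quotient map π: X → X/∼ sends f ↦ [f=j], g ↦ [g], h ↦ [h=i], i ↦ [h=i], j ↦ [f=j].
For each subset V ⊆ X/∼, compute π^{-1}(V) ⊆ X and check whether π^{-1}(V) ∈ τ. V is open in τ_Q iff π^{-1}(V) ∈ τ.
  V = {}: π^{-1}(V) = ∅ ∈ τ ✓.
  V = {[f=j]}: π^{-1}(V) = {f, j} ∈ τ ✓.
  V = {[g]}: π^{-1}(V) = {g} ∉ τ ✗.
  V = {[f=j], [g]}: π^{-1}(V) = {f, g, j} ∈ τ ✓.
  V = {[h=i]}: π^{-1}(V) = {h, i} ∉ τ ✗.
  V = {[f=j], [h=i]}: π^{-1}(V) = {f, h, i, j} ∉ τ ✗.
  V = {[g], [h=i]}: π^{-1}(V) = {g, h, i} ∉ τ ✗.
  V = {[f=j], [g], [h=i]}: π^{-1}(V) = {f, g, h, i, j} ∈ τ ✓.
Open sets in the quotient: τ_Q = {{}, {[f=j]}, {[f=j], [g]}, {[f=j], [g], [h=i]}} (4 elements).


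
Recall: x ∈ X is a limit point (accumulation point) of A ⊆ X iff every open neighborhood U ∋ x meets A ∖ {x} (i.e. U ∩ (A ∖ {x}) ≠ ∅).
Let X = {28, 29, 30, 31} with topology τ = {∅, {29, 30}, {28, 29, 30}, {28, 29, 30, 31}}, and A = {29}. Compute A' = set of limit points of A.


A' = {28, 30, 31}

For each x ∈ X, list the open sets U ∈ τ with x ∈ U, then check whether U ∩ (A ∖ {x}) ≠ ∅ for every such U.
  x = 28: opens ∋ x are {28, 29, 30}, {28, 29, 30, 31}; each meets A ∖ {28}, so x IS a limit point.
  x = 29: open {29, 30} ∋ x has {29, 30} ∩ (A ∖ {29}) = ∅, so x is NOT a limit point.
  x = 30: opens ∋ x are {29, 30}, {28, 29, 30}, {28, 29, 30, 31}; each meets A ∖ {30}, so x IS a limit point.
  x = 31: opens ∋ x are {28, 29, 30, 31}; each meets A ∖ {31}, so x IS a limit point.
Collecting: A' = {28, 30, 31}.


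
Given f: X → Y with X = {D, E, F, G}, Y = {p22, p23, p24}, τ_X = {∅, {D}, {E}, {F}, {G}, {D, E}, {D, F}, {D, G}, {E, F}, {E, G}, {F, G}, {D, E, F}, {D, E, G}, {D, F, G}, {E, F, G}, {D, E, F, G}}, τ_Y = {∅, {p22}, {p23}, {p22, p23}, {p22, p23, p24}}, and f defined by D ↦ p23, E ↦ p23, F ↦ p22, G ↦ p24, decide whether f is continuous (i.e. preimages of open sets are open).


f IS continuous.

Compute f^{-1}(U) for each U ∈ τ_Y:
  U = ∅: f^{-1}(U) = ∅ ∈ τ_X ✓.
  U = {p22}: f^{-1}(U) = {F} ∈ τ_X ✓.
  U = {p23}: f^{-1}(U) = {D, E} ∈ τ_X ✓.
  U = {p22, p23}: f^{-1}(U) = {D, E, F} ∈ τ_X ✓.
  U = {p22, p23, p24}: f^{-1}(U) = {D, E, F, G} ∈ τ_X ✓.
Every preimage lies in τ_X, so f IS continuous.


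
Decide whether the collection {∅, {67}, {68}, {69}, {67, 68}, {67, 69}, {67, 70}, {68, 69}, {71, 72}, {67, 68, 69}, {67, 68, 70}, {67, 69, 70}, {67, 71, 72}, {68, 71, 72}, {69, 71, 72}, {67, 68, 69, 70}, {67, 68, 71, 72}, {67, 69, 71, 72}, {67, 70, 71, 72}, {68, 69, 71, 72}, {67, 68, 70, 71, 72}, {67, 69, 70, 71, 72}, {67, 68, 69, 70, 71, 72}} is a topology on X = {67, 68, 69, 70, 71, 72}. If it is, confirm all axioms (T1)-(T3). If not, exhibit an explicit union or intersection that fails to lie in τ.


τ is NOT a topology on X.

Axiom (T1): ∅ ∈ τ? Yes; X ∈ τ? Yes.
Axiom (T2/T3): check pairwise unions and intersections of members of τ.
Counterexample for (T2): {67} ∪ {68, 69, 71, 72} = {67, 68, 69, 71, 72} ∉ τ. Therefore τ is NOT a topology.


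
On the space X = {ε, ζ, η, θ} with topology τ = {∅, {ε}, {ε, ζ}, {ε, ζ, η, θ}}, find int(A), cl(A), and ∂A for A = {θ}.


int(A) = ∅, cl(A) = {η, θ}, ∂A = {η, θ}.

Closed sets in (X, τ) are complements of opens:
  closed(X, τ) = {∅, {η, θ}, {ζ, η, θ}, {ε, ζ, η, θ}}.
int(A) = ⋃ {U ∈ τ : U ⊆ A}. Opens contained in A: ∅.
Taking the union of these: int(A) = ∅.
cl(A) = ⋂ {C closed : A ⊆ C}. Closed sets containing A: {η, θ}, {ζ, η, θ}, {ε, ζ, η, θ}.
Intersecting these: cl(A) = {η, θ}.
∂A = cl(A) ∖ int(A) = {η, θ} ∖ ∅ = {η, θ}.


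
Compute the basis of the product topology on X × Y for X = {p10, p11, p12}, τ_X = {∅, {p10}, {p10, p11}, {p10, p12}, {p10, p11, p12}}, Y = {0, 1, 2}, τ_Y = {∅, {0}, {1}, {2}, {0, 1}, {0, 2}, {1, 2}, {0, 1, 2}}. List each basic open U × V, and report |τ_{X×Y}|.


Basis B = {∅ × ∅, {p10} × {0}, {p10} × {1}, {p10} × {2}, {p10} × {0, 1}, {p10} × {0, 2}, {p10, p11} × {0}, {p10, p12} × {0}, {p10} × {1, 2}, {p10, p11} × {1}, {p10, p12} × {1}, {p10, p11} × {2}, {p10, p12} × {2}, {p10} × {0, 1, 2}, {p10, p11, p12} × {0}, {p10, p11, p12} × {1}, {p10, p11, p12} × {2}, {p10, p11} × {0, 1}, {p10, p12} × {0, 1}, {p10, p11} × {0, 2}, {p10, p12} × {0, 2}, {p10, p11} × {1, 2}, {p10, p12} × {1, 2}, {p10, p11} × {0, 1, 2}, {p10, p12} × {0, 1, 2}, {p10, p11, p12} × {0, 1}, {p10, p11, p12} × {0, 2}, {p10, p11, p12} × {1, 2}, {p10, p11, p12} × {0, 1, 2}}; |τ_{X×Y}| = 125.

Enumerate products U × V with U ∈ τ_X, V ∈ τ_Y (deduplicated):
  ∅ × ∅ = {} (∅)
  {p10} × {0} = {(p10,0)}
  {p10} × {1} = {(p10,1)}
  {p10} × {2} = {(p10,2)}
  {p10} × {0, 1} = {(p10,0), (p10,1)}
  {p10} × {0, 2} = {(p10,0), (p10,2)}
  {p10, p11} × {0} = {(p10,0), (p11,0)}
  {p10, p12} × {0} = {(p10,0), (p12,0)}
  {p10} × {1, 2} = {(p10,1), (p10,2)}
  {p10, p11} × {1} = {(p10,1), (p11,1)}
  {p10, p12} × {1} = {(p10,1), (p12,1)}
  {p10, p11} × {2} = {(p10,2), (p11,2)}
  {p10, p12} × {2} = {(p10,2), (p12,2)}
  {p10} × {0, 1, 2} = {(p10,0), (p10,1), (p10,2)}
  {p10, p11, p12} × {0} = {(p10,0), (p11,0), (p12,0)}
  {p10, p11, p12} × {1} = {(p10,1), (p11,1), (p12,1)}
  {p10, p11, p12} × {2} = {(p10,2), (p11,2), (p12,2)}
  {p10, p11} × {0, 1} = {(p10,0), (p10,1), (p11,0), (p11,1)}
  {p10, p12} × {0, 1} = {(p10,0), (p10,1), (p12,0), (p12,1)}
  {p10, p11} × {0, 2} = {(p10,0), (p10,2), (p11,0), (p11,2)}
  {p10, p12} × {0, 2} = {(p10,0), (p10,2), (p12,0), (p12,2)}
  {p10, p11} × {1, 2} = {(p10,1), (p10,2), (p11,1), (p11,2)}
  {p10, p12} × {1, 2} = {(p10,1), (p10,2), (p12,1), (p12,2)}
  {p10, p11} × {0, 1, 2} = {(p10,0), (p10,1), (p10,2), (p11,0), (p11,1), (p11,2)}
  {p10, p12} × {0, 1, 2} = {(p10,0), (p10,1), (p10,2), (p12,0), (p12,1), (p12,2)}
  {p10, p11, p12} × {0, 1} = {(p10,0), (p10,1), (p11,0), (p11,1), (p12,0), (p12,1)}
  {p10, p11, p12} × {0, 2} = {(p10,0), (p10,2), (p11,0), (p11,2), (p12,0), (p12,2)}
  {p10, p11, p12} × {1, 2} = {(p10,1), (p10,2), (p11,1), (p11,2), (p12,1), (p12,2)}
  {p10, p11, p12} × {0, 1, 2} = {(p10,0), (p10,1), (p10,2), (p11,0), (p11,1), (p11,2), (p12,0), (p12,1), (p12,2)}
These 29 distinct sets form the basis B.
Close under arbitrary unions to get τ_{X×Y}; counting gives |τ_{X×Y}| = 125.


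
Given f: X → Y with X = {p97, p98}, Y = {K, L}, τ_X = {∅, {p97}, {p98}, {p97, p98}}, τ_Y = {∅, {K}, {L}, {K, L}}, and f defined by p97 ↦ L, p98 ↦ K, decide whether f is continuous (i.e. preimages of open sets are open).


f IS continuous.

Compute f^{-1}(U) for each U ∈ τ_Y:
  U = ∅: f^{-1}(U) = ∅ ∈ τ_X ✓.
  U = {K}: f^{-1}(U) = {p98} ∈ τ_X ✓.
  U = {L}: f^{-1}(U) = {p97} ∈ τ_X ✓.
  U = {K, L}: f^{-1}(U) = {p97, p98} ∈ τ_X ✓.
Every preimage lies in τ_X, so f IS continuous.


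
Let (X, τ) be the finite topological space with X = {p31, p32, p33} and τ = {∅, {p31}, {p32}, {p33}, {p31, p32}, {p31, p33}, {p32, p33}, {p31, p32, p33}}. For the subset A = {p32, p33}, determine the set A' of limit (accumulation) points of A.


A' = ∅

For each x ∈ X, list the open sets U ∈ τ with x ∈ U, then check whether U ∩ (A ∖ {x}) ≠ ∅ for every such U.
  x = p31: open {p31} ∋ x has {p31} ∩ (A ∖ {p31}) = ∅, so x is NOT a limit point.
  x = p32: open {p32} ∋ x has {p32} ∩ (A ∖ {p32}) = ∅, so x is NOT a limit point.
  x = p33: open {p33} ∋ x has {p33} ∩ (A ∖ {p33}) = ∅, so x is NOT a limit point.
Collecting: A' = ∅.


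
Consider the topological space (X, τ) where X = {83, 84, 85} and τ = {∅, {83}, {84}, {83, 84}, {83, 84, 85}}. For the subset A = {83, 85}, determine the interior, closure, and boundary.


int(A) = {83}, cl(A) = {83, 85}, ∂A = {85}.

Closed sets in (X, τ) are complements of opens:
  closed(X, τ) = {∅, {85}, {83, 85}, {84, 85}, {83, 84, 85}}.
int(A) = ⋃ {U ∈ τ : U ⊆ A}. Opens contained in A: ∅, {83}.
Taking the union of these: int(A) = {83}.
cl(A) = ⋂ {C closed : A ⊆ C}. Closed sets containing A: {83, 85}, {83, 84, 85}.
Intersecting these: cl(A) = {83, 85}.
∂A = cl(A) ∖ int(A) = {83, 85} ∖ {83} = {85}.


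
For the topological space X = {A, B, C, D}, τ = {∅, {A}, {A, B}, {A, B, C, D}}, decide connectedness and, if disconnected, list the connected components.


(X, τ) is connected.

Find clopen sets (U ∈ τ with X ∖ U ∈ τ):
  U = ∅, X ∖ U = {A, B, C, D} — both open, so U is clopen.
  U = {A, B, C, D}, X ∖ U = ∅ — both open, so U is clopen.
Only trivial clopens (∅ and X) exist, so (X, τ) is connected.
Compute connected components by grouping points that agree on all clopens:
  component: {A, B, C, D}


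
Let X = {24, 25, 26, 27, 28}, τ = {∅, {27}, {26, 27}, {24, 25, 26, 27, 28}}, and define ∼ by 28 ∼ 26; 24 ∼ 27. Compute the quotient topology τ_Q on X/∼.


X/∼ = {[24=27], [25], [26=28]}; |τ_Q| = 2.

Equivalence classes: [24=27], [25], [26=28].
Quotient map π: X → X/∼ sends 24 ↦ [24=27], 25 ↦ [25], 26 ↦ [26=28], 27 ↦ [24=27], 28 ↦ [26=28].
For each subset V ⊆ X/∼, compute π^{-1}(V) ⊆ X and check whether π^{-1}(V) ∈ τ. V is open in τ_Q iff π^{-1}(V) ∈ τ.
  V = {}: π^{-1}(V) = ∅ ∈ τ ✓.
  V = {[24=27]}: π^{-1}(V) = {24, 27} ∉ τ ✗.
  V = {[25]}: π^{-1}(V) = {25} ∉ τ ✗.
  V = {[24=27], [25]}: π^{-1}(V) = {24, 25, 27} ∉ τ ✗.
  V = {[26=28]}: π^{-1}(V) = {26, 28} ∉ τ ✗.
  V = {[24=27], [26=28]}: π^{-1}(V) = {24, 26, 27, 28} ∉ τ ✗.
  V = {[25], [26=28]}: π^{-1}(V) = {25, 26, 28} ∉ τ ✗.
  V = {[24=27], [25], [26=28]}: π^{-1}(V) = {24, 25, 26, 27, 28} ∈ τ ✓.
Open sets in the quotient: τ_Q = {{}, {[24=27], [25], [26=28]}} (2 elements).


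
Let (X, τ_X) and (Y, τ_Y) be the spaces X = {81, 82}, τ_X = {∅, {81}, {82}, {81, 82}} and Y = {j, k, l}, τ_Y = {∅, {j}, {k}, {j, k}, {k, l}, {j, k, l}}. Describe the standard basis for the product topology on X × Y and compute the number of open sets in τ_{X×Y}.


Basis B = {∅ × ∅, {81} × {j}, {81} × {k}, {82} × {j}, {82} × {k}, {81} × {j, k}, {81, 82} × {j}, {81} × {k, l}, {81, 82} × {k}, {82} × {j, k}, {82} × {k, l}, {81} × {j, k, l}, {82} × {j, k, l}, {81, 82} × {j, k}, {81, 82} × {k, l}, {81, 82} × {j, k, l}}; |τ_{X×Y}| = 36.

Enumerate products U × V with U ∈ τ_X, V ∈ τ_Y (deduplicated):
  ∅ × ∅ = {} (∅)
  {81} × {j} = {(81,j)}
  {81} × {k} = {(81,k)}
  {82} × {j} = {(82,j)}
  {82} × {k} = {(82,k)}
  {81} × {j, k} = {(81,j), (81,k)}
  {81, 82} × {j} = {(81,j), (82,j)}
  {81} × {k, l} = {(81,k), (81,l)}
  {81, 82} × {k} = {(81,k), (82,k)}
  {82} × {j, k} = {(82,j), (82,k)}
  {82} × {k, l} = {(82,k), (82,l)}
  {81} × {j, k, l} = {(81,j), (81,k), (81,l)}
  {82} × {j, k, l} = {(82,j), (82,k), (82,l)}
  {81, 82} × {j, k} = {(81,j), (81,k), (82,j), (82,k)}
  {81, 82} × {k, l} = {(81,k), (81,l), (82,k), (82,l)}
  {81, 82} × {j, k, l} = {(81,j), (81,k), (81,l), (82,j), (82,k), (82,l)}
These 16 distinct sets form the basis B.
Close under arbitrary unions to get τ_{X×Y}; counting gives |τ_{X×Y}| = 36.


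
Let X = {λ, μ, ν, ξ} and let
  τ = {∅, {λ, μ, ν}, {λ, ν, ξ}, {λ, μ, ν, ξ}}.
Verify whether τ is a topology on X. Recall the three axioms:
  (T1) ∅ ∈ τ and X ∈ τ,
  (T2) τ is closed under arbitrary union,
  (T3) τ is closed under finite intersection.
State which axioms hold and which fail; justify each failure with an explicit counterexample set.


τ is NOT a topology on X.

Axiom (T1): ∅ ∈ τ? Yes; X ∈ τ? Yes.
Axiom (T2/T3): check pairwise unions and intersections of members of τ.
Counterexample for (T3): {λ, μ, ν} ∩ {λ, ν, ξ} = {λ, ν} ∉ τ. Therefore τ is NOT a topology.


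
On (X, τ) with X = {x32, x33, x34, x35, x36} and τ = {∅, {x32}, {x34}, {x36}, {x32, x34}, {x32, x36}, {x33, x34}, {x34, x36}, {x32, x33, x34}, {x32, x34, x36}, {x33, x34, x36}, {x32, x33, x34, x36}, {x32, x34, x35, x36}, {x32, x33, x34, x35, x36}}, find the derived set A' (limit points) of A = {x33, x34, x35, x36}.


A' = {x33, x35}

For each x ∈ X, list the open sets U ∈ τ with x ∈ U, then check whether U ∩ (A ∖ {x}) ≠ ∅ for every such U.
  x = x32: open {x32} ∋ x has {x32} ∩ (A ∖ {x32}) = ∅, so x is NOT a limit point.
  x = x33: opens ∋ x are {x33, x34}, {x32, x33, x34}, {x33, x34, x36}, {x32, x33, x34, x36}, {x32, x33, x34, x35, x36}; each meets A ∖ {x33}, so x IS a limit point.
  x = x34: open {x34} ∋ x has {x34} ∩ (A ∖ {x34}) = ∅, so x is NOT a limit point.
  x = x35: opens ∋ x are {x32, x34, x35, x36}, {x32, x33, x34, x35, x36}; each meets A ∖ {x35}, so x IS a limit point.
  x = x36: open {x36} ∋ x has {x36} ∩ (A ∖ {x36}) = ∅, so x is NOT a limit point.
Collecting: A' = {x33, x35}.


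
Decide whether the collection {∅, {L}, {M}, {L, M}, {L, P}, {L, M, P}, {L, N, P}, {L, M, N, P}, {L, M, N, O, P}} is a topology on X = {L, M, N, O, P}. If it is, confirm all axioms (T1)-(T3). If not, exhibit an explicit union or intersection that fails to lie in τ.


τ IS a topology on X.

Axiom (T1): ∅ ∈ τ? Yes; X ∈ τ? Yes.
Axiom (T2/T3): check pairwise unions and intersections of members of τ.
All pairwise intersections and unions checked — each lies in τ. Therefore τ satisfies (T1), (T2), (T3): it IS a topology on X.


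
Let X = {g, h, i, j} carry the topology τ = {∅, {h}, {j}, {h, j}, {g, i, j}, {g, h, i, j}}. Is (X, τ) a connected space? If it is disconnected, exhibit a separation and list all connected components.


(X, τ) is disconnected; components = [{h}, {g, i, j}].

Find clopen sets (U ∈ τ with X ∖ U ∈ τ):
  U = ∅, X ∖ U = {g, h, i, j} — both open, so U is clopen.
  U = {h}, X ∖ U = {g, i, j} — both open, so U is clopen.
  U = {g, i, j}, X ∖ U = {h} — both open, so U is clopen.
  U = {g, h, i, j}, X ∖ U = ∅ — both open, so U is clopen.
Nontrivial clopen(s) exist: e.g. {h}. So (X, τ) is disconnected.
Compute connected components by grouping points that agree on all clopens:
  component: {h}
  component: {g, i, j}
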